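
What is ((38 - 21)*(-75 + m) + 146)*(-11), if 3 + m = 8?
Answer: 11484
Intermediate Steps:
m = 5 (m = -3 + 8 = 5)
((38 - 21)*(-75 + m) + 146)*(-11) = ((38 - 21)*(-75 + 5) + 146)*(-11) = (17*(-70) + 146)*(-11) = (-1190 + 146)*(-11) = -1044*(-11) = 11484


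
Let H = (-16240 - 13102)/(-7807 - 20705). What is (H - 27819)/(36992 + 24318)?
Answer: -396572993/874035360 ≈ -0.45373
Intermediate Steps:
H = 14671/14256 (H = -29342/(-28512) = -29342*(-1/28512) = 14671/14256 ≈ 1.0291)
(H - 27819)/(36992 + 24318) = (14671/14256 - 27819)/(36992 + 24318) = -396572993/14256/61310 = -396572993/14256*1/61310 = -396572993/874035360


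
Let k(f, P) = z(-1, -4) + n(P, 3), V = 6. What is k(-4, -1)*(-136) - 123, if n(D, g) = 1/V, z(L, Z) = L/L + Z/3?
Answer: -301/3 ≈ -100.33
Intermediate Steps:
z(L, Z) = 1 + Z/3 (z(L, Z) = 1 + Z*(⅓) = 1 + Z/3)
n(D, g) = ⅙ (n(D, g) = 1/6 = ⅙)
k(f, P) = -⅙ (k(f, P) = (1 + (⅓)*(-4)) + ⅙ = (1 - 4/3) + ⅙ = -⅓ + ⅙ = -⅙)
k(-4, -1)*(-136) - 123 = -⅙*(-136) - 123 = 68/3 - 123 = -301/3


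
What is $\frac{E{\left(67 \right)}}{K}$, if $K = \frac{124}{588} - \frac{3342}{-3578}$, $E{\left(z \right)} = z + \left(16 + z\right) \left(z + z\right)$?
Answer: $\frac{2942516787}{301096} \approx 9772.7$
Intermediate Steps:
$E{\left(z \right)} = z + 2 z \left(16 + z\right)$ ($E{\left(z \right)} = z + \left(16 + z\right) 2 z = z + 2 z \left(16 + z\right)$)
$K = \frac{301096}{262983}$ ($K = 124 \cdot \frac{1}{588} - - \frac{1671}{1789} = \frac{31}{147} + \frac{1671}{1789} = \frac{301096}{262983} \approx 1.1449$)
$\frac{E{\left(67 \right)}}{K} = \frac{67 \left(33 + 2 \cdot 67\right)}{\frac{301096}{262983}} = 67 \left(33 + 134\right) \frac{262983}{301096} = 67 \cdot 167 \cdot \frac{262983}{301096} = 11189 \cdot \frac{262983}{301096} = \frac{2942516787}{301096}$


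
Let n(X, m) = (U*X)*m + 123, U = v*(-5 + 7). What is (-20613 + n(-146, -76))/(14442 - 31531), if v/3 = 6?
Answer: -378966/17089 ≈ -22.176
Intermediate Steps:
v = 18 (v = 3*6 = 18)
U = 36 (U = 18*(-5 + 7) = 18*2 = 36)
n(X, m) = 123 + 36*X*m (n(X, m) = (36*X)*m + 123 = 36*X*m + 123 = 123 + 36*X*m)
(-20613 + n(-146, -76))/(14442 - 31531) = (-20613 + (123 + 36*(-146)*(-76)))/(14442 - 31531) = (-20613 + (123 + 399456))/(-17089) = (-20613 + 399579)*(-1/17089) = 378966*(-1/17089) = -378966/17089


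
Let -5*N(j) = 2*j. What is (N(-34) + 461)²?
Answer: 5631129/25 ≈ 2.2525e+5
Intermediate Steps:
N(j) = -2*j/5
(N(-34) + 461)² = (-⅖*(-34) + 461)² = (68/5 + 461)² = (2373/5)² = 5631129/25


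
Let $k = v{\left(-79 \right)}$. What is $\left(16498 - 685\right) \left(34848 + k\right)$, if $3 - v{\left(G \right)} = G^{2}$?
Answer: $452409930$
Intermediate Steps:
$v{\left(G \right)} = 3 - G^{2}$
$k = -6238$ ($k = 3 - \left(-79\right)^{2} = 3 - 6241 = -6238$)
$\left(16498 - 685\right) \left(34848 + k\right) = \left(16498 - 685\right) \left(34848 - 6238\right) = 15813 \cdot 28610 = 452409930$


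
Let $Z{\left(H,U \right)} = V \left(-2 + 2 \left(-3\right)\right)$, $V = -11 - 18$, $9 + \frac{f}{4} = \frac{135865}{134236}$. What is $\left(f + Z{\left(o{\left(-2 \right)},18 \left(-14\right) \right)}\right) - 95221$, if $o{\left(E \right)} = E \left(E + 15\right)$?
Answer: $- \frac{3188808110}{33559} \approx -95021.0$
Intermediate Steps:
$f = - \frac{1072259}{33559}$ ($f = -36 + 4 \cdot \frac{135865}{134236} = -36 + \frac{135865}{33559} = - \frac{1072259}{33559} \approx -31.951$)
$V = -29$ ($V = -11 - 18 = -29$)
$o{\left(E \right)} = E \left(15 + E\right)$
$Z{\left(H,U \right)} = 232$ ($Z{\left(H,U \right)} = - 29 \left(-2 + 2 \left(-3\right)\right) = - 29 \left(-2 - 6\right) = \left(-29\right) \left(-8\right) = 232$)
$\left(f + Z{\left(o{\left(-2 \right)},18 \left(-14\right) \right)}\right) - 95221 = \left(- \frac{1072259}{33559} + 232\right) - 95221 = \frac{6713429}{33559} - 95221 = - \frac{3188808110}{33559}$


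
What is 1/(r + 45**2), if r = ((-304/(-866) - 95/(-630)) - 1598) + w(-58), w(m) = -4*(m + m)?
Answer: 54558/48638557 ≈ 0.0011217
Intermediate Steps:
w(m) = -8*m
r = -61841393/54558 (r = ((-304/(-866) - 95/(-630)) - 1598) - 8*(-58) = ((-304*(-1/866) - 95*(-1/630)) - 1598) + 464 = ((152/433 + 19/126) - 1598) + 464 = (27379/54558 - 1598) + 464 = -87156305/54558 + 464 = -61841393/54558 ≈ -1133.5)
1/(r + 45**2) = 1/(-61841393/54558 + 45**2) = 1/(-61841393/54558 + 2025) = 1/(48638557/54558) = 54558/48638557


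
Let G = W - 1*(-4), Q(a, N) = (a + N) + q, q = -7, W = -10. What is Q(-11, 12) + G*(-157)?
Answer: 936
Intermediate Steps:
Q(a, N) = -7 + N + a (Q(a, N) = (a + N) - 7 = (N + a) - 7 = -7 + N + a)
G = -6 (G = -10 - 1*(-4) = -10 + 4 = -6)
Q(-11, 12) + G*(-157) = (-7 + 12 - 11) - 6*(-157) = -6 + 942 = 936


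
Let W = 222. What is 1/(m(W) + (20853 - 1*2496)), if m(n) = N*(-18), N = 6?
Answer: 1/18249 ≈ 5.4798e-5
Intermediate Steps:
m(n) = -108 (m(n) = 6*(-18) = -108)
1/(m(W) + (20853 - 1*2496)) = 1/(-108 + (20853 - 1*2496)) = 1/(-108 + (20853 - 2496)) = 1/(-108 + 18357) = 1/18249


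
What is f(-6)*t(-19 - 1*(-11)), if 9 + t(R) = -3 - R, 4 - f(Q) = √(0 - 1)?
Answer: -16 + 4*I ≈ -16.0 + 4.0*I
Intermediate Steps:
f(Q) = 4 - I (f(Q) = 4 - √(0 - 1) = 4 - √(-1) = 4 - I)
t(R) = -12 - R (t(R) = -9 + (-3 - R) = -12 - R)
f(-6)*t(-19 - 1*(-11)) = (4 - I)*(-12 - (-19 - 1*(-11))) = (4 - I)*(-12 - (-19 + 11)) = (4 - I)*(-12 - 1*(-8)) = (4 - I)*(-12 + 8) = (4 - I)*(-4) = -16 + 4*I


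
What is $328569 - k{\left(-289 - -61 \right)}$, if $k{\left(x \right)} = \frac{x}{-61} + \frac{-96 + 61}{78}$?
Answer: $\frac{1563315653}{4758} \approx 3.2857 \cdot 10^{5}$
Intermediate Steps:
$k{\left(x \right)} = - \frac{35}{78} - \frac{x}{61}$ ($k{\left(x \right)} = x \left(- \frac{1}{61}\right) - \frac{35}{78} = - \frac{x}{61} - \frac{35}{78} = - \frac{35}{78} - \frac{x}{61}$)
$328569 - k{\left(-289 - -61 \right)} = 328569 - \left(- \frac{35}{78} - \frac{-289 - -61}{61}\right) = 328569 - \left(- \frac{35}{78} - \frac{-289 + 61}{61}\right) = 328569 - \left(- \frac{35}{78} - - \frac{228}{61}\right) = 328569 - \left(- \frac{35}{78} + \frac{228}{61}\right) = 328569 - \frac{15649}{4758} = \frac{1563315653}{4758}$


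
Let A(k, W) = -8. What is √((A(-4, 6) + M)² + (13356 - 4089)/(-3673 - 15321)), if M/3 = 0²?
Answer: √22913392906/18994 ≈ 7.9695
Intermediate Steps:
M = 0 (M = 3*0² = 3*0 = 0)
√((A(-4, 6) + M)² + (13356 - 4089)/(-3673 - 15321)) = √((-8 + 0)² + (13356 - 4089)/(-3673 - 15321)) = √((-8)² + 9267/(-18994)) = √(64 + 9267*(-1/18994)) = √(64 - 9267/18994) = √(1206349/18994) = √22913392906/18994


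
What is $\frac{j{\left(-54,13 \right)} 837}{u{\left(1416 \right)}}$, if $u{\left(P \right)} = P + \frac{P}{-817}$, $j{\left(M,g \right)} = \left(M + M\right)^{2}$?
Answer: $\frac{55390149}{8024} \approx 6903.1$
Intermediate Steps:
$j{\left(M,g \right)} = 4 M^{2}$ ($j{\left(M,g \right)} = \left(2 M\right)^{2} = 4 M^{2}$)
$u{\left(P \right)} = \frac{816 P}{817}$ ($u{\left(P \right)} = P + P \left(- \frac{1}{817}\right) = P - \frac{P}{817} = \frac{816 P}{817}$)
$\frac{j{\left(-54,13 \right)} 837}{u{\left(1416 \right)}} = \frac{4 \left(-54\right)^{2} \cdot 837}{\frac{816}{817} \cdot 1416} = \frac{4 \cdot 2916 \cdot 837}{\frac{1155456}{817}} = 11664 \cdot 837 \cdot \frac{817}{1155456} = 9762768 \cdot \frac{817}{1155456} = \frac{55390149}{8024}$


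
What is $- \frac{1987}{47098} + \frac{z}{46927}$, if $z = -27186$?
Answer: $- \frac{1373650177}{2210167846} \approx -0.62151$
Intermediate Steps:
$- \frac{1987}{47098} + \frac{z}{46927} = - \frac{1987}{47098} - \frac{27186}{46927} = - \frac{1373650177}{2210167846}$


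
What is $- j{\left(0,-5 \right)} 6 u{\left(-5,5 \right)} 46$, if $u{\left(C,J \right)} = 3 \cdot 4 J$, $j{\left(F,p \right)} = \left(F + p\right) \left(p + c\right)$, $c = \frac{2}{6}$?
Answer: $-386400$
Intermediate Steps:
$c = \frac{1}{3}$ ($c = 2 \cdot \frac{1}{6} = \frac{1}{3} \approx 0.33333$)
$j{\left(F,p \right)} = \left(\frac{1}{3} + p\right) \left(F + p\right)$ ($j{\left(F,p \right)} = \left(F + p\right) \left(p + \frac{1}{3}\right) = \left(F + p\right) \left(\frac{1}{3} + p\right) = \left(\frac{1}{3} + p\right) \left(F + p\right)$)
$u{\left(C,J \right)} = 12 J$
$- j{\left(0,-5 \right)} 6 u{\left(-5,5 \right)} 46 = - (\left(-5\right)^{2} + \frac{1}{3} \cdot 0 + \frac{1}{3} \left(-5\right) + 0 \left(-5\right)) 6 \cdot 12 \cdot 5 \cdot 46 = - (25 + 0 - \frac{5}{3} + 0) 6 \cdot 60 \cdot 46 = \left(-1\right) \frac{70}{3} \cdot 6 \cdot 60 \cdot 46 = \left(- \frac{70}{3}\right) 6 \cdot 60 \cdot 46 = \left(-140\right) 60 \cdot 46 = \left(-8400\right) 46 = -386400$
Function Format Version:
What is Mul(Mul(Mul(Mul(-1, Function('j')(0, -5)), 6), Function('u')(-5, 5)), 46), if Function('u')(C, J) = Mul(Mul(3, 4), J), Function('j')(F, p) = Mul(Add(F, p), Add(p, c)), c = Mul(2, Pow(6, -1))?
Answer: -386400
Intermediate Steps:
c = Rational(1, 3) (c = Mul(2, Rational(1, 6)) = Rational(1, 3) ≈ 0.33333)
Function('j')(F, p) = Mul(Add(Rational(1, 3), p), Add(F, p)) (Function('j')(F, p) = Mul(Add(F, p), Add(p, Rational(1, 3))) = Mul(Add(F, p), Add(Rational(1, 3), p)) = Mul(Add(Rational(1, 3), p), Add(F, p)))
Function('u')(C, J) = Mul(12, J)
Mul(Mul(Mul(Mul(-1, Function('j')(0, -5)), 6), Function('u')(-5, 5)), 46) = Mul(Mul(Mul(Mul(-1, Add(Pow(-5, 2), Mul(Rational(1, 3), 0), Mul(Rational(1, 3), -5), Mul(0, -5))), 6), Mul(12, 5)), 46) = Mul(Mul(Mul(Mul(-1, Add(25, 0, Rational(-5, 3), 0)), 6), 60), 46) = Mul(Mul(Mul(Mul(-1, Rational(70, 3)), 6), 60), 46) = Mul(Mul(Mul(Rational(-70, 3), 6), 60), 46) = Mul(Mul(-140, 60), 46) = Mul(-8400, 46) = -386400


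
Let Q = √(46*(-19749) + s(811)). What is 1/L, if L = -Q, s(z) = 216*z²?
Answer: -√141159282/141159282 ≈ -8.4168e-5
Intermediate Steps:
Q = √141159282 (Q = √(46*(-19749) + 216*811²) = √(-908454 + 216*657721) = √(-908454 + 142067736) = √141159282 ≈ 11881.)
L = -√141159282 ≈ -11881.
1/L = 1/(-√141159282) = -√141159282/141159282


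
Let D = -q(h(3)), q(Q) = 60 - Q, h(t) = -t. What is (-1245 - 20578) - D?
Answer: -21760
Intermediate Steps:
D = -63 (D = -(60 - (-1)*3) = -(60 - 1*(-3)) = -(60 + 3) = -1*63 = -63)
(-1245 - 20578) - D = (-1245 - 20578) - 1*(-63) = -21823 + 63 = -21760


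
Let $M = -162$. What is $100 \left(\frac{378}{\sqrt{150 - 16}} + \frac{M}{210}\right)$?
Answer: $- \frac{540}{7} + \frac{18900 \sqrt{134}}{67} \approx 3188.3$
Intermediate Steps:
$100 \left(\frac{378}{\sqrt{150 - 16}} + \frac{M}{210}\right) = 100 \left(\frac{378}{\sqrt{150 - 16}} - \frac{162}{210}\right) = 100 \left(\frac{378}{\sqrt{134}} - \frac{27}{35}\right) = 100 \left(378 \frac{\sqrt{134}}{134} - \frac{27}{35}\right) = 100 \left(\frac{189 \sqrt{134}}{67} - \frac{27}{35}\right) = 100 \left(- \frac{27}{35} + \frac{189 \sqrt{134}}{67}\right) = - \frac{540}{7} + \frac{18900 \sqrt{134}}{67}$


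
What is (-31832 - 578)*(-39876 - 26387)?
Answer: 2147583830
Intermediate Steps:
(-31832 - 578)*(-39876 - 26387) = -32410*(-66263) = 2147583830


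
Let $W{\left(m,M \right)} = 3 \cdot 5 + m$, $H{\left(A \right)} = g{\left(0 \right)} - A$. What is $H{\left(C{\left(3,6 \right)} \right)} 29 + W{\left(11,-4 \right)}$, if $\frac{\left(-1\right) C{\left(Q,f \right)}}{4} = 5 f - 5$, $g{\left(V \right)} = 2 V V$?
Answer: $2926$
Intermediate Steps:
$g{\left(V \right)} = 2 V^{2}$
$C{\left(Q,f \right)} = 20 - 20 f$ ($C{\left(Q,f \right)} = - 4 \left(5 f - 5\right) = - 4 \left(-5 + 5 f\right) = 20 - 20 f$)
$H{\left(A \right)} = - A$ ($H{\left(A \right)} = 2 \cdot 0^{2} - A = 2 \cdot 0 - A = 0 - A = - A$)
$W{\left(m,M \right)} = 15 + m$
$H{\left(C{\left(3,6 \right)} \right)} 29 + W{\left(11,-4 \right)} = - (20 - 120) 29 + \left(15 + 11\right) = - (20 - 120) 29 + 26 = \left(-1\right) \left(-100\right) 29 + 26 = 100 \cdot 29 + 26 = 2900 + 26 = 2926$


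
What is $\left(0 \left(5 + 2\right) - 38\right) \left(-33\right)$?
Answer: $1254$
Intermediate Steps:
$\left(0 \left(5 + 2\right) - 38\right) \left(-33\right) = \left(0 \cdot 7 - 38\right) \left(-33\right) = \left(0 - 38\right) \left(-33\right) = \left(-38\right) \left(-33\right) = 1254$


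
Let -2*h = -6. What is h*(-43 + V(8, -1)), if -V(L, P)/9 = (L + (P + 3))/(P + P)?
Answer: 6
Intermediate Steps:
h = 3 (h = -½*(-6) = 3)
V(L, P) = -9*(3 + L + P)/(2*P) (V(L, P) = -9*(L + (P + 3))/(P + P) = -9*(L + (3 + P))/(2*P) = -9*(3 + L + P)*1/(2*P) = -9*(3 + L + P)/(2*P))
h*(-43 + V(8, -1)) = 3*(-43 + (9/2)*(-3 - 1*8 - 1*(-1))/(-1)) = 3*(-43 + (9/2)*(-1)*(-3 - 8 + 1)) = 3*(-43 + (9/2)*(-1)*(-10)) = 3*(-43 + 45) = 3*2 = 6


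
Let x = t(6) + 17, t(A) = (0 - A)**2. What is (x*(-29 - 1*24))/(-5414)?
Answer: 2809/5414 ≈ 0.51884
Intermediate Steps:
t(A) = A**2 (t(A) = (-A)**2 = A**2)
x = 53 (x = 6**2 + 17 = 36 + 17 = 53)
(x*(-29 - 1*24))/(-5414) = (53*(-29 - 1*24))/(-5414) = (53*(-29 - 24))*(-1/5414) = (53*(-53))*(-1/5414) = -2809*(-1/5414) = 2809/5414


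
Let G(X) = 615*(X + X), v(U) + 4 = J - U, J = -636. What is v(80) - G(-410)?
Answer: 503580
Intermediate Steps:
v(U) = -640 - U (v(U) = -4 + (-636 - U) = -640 - U)
G(X) = 1230*X (G(X) = 615*(2*X) = 1230*X)
v(80) - G(-410) = (-640 - 1*80) - 1230*(-410) = (-640 - 80) - 1*(-504300) = -720 + 504300 = 503580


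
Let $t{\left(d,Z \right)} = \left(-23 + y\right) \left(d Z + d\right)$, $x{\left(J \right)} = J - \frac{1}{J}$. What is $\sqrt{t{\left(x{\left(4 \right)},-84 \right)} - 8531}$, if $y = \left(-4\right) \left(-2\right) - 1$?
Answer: $i \sqrt{3551} \approx 59.59 i$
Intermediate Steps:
$y = 7$ ($y = 8 - 1 = 7$)
$t{\left(d,Z \right)} = - 16 d - 16 Z d$ ($t{\left(d,Z \right)} = \left(-23 + 7\right) \left(d Z + d\right) = - 16 \left(Z d + d\right) = - 16 \left(d + Z d\right) = - 16 d - 16 Z d$)
$\sqrt{t{\left(x{\left(4 \right)},-84 \right)} - 8531} = \sqrt{16 \left(4 - \frac{1}{4}\right) \left(-1 - -84\right) - 8531} = \sqrt{16 \left(4 - \frac{1}{4}\right) \left(-1 + 84\right) - 8531} = \sqrt{16 \left(4 - \frac{1}{4}\right) 83 - 8531} = \sqrt{16 \cdot \frac{15}{4} \cdot 83 - 8531} = \sqrt{4980 - 8531} = \sqrt{-3551} = i \sqrt{3551}$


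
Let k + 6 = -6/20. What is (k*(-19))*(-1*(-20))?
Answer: 2394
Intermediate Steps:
k = -63/10 (k = -6 - 6/20 = -6 - 6*1/20 = -6 - 3/10 = -63/10 ≈ -6.3000)
(k*(-19))*(-1*(-20)) = (-63/10*(-19))*(-1*(-20)) = (1197/10)*20 = 2394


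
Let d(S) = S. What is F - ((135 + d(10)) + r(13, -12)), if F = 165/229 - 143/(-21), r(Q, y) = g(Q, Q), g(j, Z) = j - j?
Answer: -661093/4809 ≈ -137.47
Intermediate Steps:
g(j, Z) = 0
r(Q, y) = 0
F = 36212/4809 (F = 165*(1/229) - 143*(-1/21) = 165/229 + 143/21 = 36212/4809 ≈ 7.5300)
F - ((135 + d(10)) + r(13, -12)) = 36212/4809 - ((135 + 10) + 0) = 36212/4809 - (145 + 0) = 36212/4809 - 1*145 = 36212/4809 - 145 = -661093/4809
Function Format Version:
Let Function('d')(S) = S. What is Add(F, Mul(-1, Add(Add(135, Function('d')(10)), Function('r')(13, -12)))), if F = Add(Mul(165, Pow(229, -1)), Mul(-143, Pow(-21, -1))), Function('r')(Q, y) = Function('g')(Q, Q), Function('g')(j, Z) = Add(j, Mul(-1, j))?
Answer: Rational(-661093, 4809) ≈ -137.47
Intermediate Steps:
Function('g')(j, Z) = 0
Function('r')(Q, y) = 0
F = Rational(36212, 4809) (F = Add(Mul(165, Rational(1, 229)), Mul(-143, Rational(-1, 21))) = Add(Rational(165, 229), Rational(143, 21)) = Rational(36212, 4809) ≈ 7.5300)
Add(F, Mul(-1, Add(Add(135, Function('d')(10)), Function('r')(13, -12)))) = Add(Rational(36212, 4809), Mul(-1, Add(Add(135, 10), 0))) = Add(Rational(36212, 4809), Mul(-1, Add(145, 0))) = Add(Rational(36212, 4809), Mul(-1, 145)) = Add(Rational(36212, 4809), -145) = Rational(-661093, 4809)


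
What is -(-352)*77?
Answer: 27104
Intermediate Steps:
-(-352)*77 = -176*(-154) = 27104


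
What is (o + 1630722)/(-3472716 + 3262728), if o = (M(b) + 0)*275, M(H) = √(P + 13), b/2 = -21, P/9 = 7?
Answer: -271787/34998 - 275*√19/104994 ≈ -7.7772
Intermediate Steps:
P = 63 (P = 9*7 = 63)
b = -42 (b = 2*(-21) = -42)
M(H) = 2*√19 (M(H) = √(63 + 13) = √76 = 2*√19)
o = 550*√19 (o = (2*√19 + 0)*275 = (2*√19)*275 = 550*√19 ≈ 2397.4)
(o + 1630722)/(-3472716 + 3262728) = (550*√19 + 1630722)/(-3472716 + 3262728) = (1630722 + 550*√19)/(-209988) = (1630722 + 550*√19)*(-1/209988) = -271787/34998 - 275*√19/104994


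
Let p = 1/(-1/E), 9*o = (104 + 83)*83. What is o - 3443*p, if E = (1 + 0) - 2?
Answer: -15466/9 ≈ -1718.4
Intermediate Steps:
o = 15521/9 (o = ((104 + 83)*83)/9 = (187*83)/9 = (⅑)*15521 = 15521/9 ≈ 1724.6)
E = -1 (E = 1 - 2 = -1)
p = 1 (p = 1/(-1/(-1)) = 1/(-1*(-1)) = 1/1 = 1)
o - 3443*p = 15521/9 - 3443 = -15466/9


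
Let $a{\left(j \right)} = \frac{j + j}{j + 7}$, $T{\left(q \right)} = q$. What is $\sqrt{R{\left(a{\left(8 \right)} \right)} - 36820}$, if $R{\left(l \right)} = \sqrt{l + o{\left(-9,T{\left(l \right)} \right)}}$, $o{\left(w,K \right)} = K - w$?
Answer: $\frac{\sqrt{-8284500 + 15 \sqrt{2505}}}{15} \approx 191.88 i$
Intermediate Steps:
$a{\left(j \right)} = \frac{2 j}{7 + j}$
$R{\left(l \right)} = \sqrt{9 + 2 l}$ ($R{\left(l \right)} = \sqrt{l + \left(l - -9\right)} = \sqrt{l + \left(l + 9\right)} = \sqrt{l + \left(9 + l\right)} = \sqrt{9 + 2 l}$)
$\sqrt{R{\left(a{\left(8 \right)} \right)} - 36820} = \sqrt{\sqrt{9 + 2 \cdot 2 \cdot 8 \frac{1}{7 + 8}} - 36820} = \sqrt{\sqrt{9 + 2 \cdot 2 \cdot 8 \cdot \frac{1}{15}} - 36820} = \sqrt{\sqrt{9 + 2 \cdot \frac{16}{15}} - 36820} = \sqrt{\sqrt{9 + \frac{32}{15}} - 36820} = \sqrt{\sqrt{\frac{167}{15}} - 36820} = \sqrt{\frac{\sqrt{2505}}{15} - 36820} = \sqrt{-36820 + \frac{\sqrt{2505}}{15}}$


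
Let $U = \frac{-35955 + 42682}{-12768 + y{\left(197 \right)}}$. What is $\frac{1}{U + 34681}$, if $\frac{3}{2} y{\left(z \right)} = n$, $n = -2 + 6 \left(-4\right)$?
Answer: $\frac{38356}{1330204255} \approx 2.8835 \cdot 10^{-5}$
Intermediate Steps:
$n = -26$ ($n = -2 - 24 = -26$)
$y{\left(z \right)} = - \frac{52}{3}$ ($y{\left(z \right)} = \frac{2}{3} \left(-26\right) = - \frac{52}{3}$)
$U = - \frac{20181}{38356}$ ($U = \frac{-35955 + 42682}{-12768 - \frac{52}{3}} = \frac{6727}{- \frac{38356}{3}} = 6727 \left(- \frac{3}{38356}\right) = - \frac{20181}{38356} \approx -0.52615$)
$\frac{1}{U + 34681} = \frac{1}{- \frac{20181}{38356} + 34681} = \frac{1}{\frac{1330204255}{38356}} = \frac{38356}{1330204255}$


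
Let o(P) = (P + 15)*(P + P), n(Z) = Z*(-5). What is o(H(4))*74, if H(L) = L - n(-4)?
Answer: 2368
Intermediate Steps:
n(Z) = -5*Z
H(L) = -20 + L (H(L) = L - (-5)*(-4) = L - 1*20 = L - 20 = -20 + L)
o(P) = 2*P*(15 + P) (o(P) = (15 + P)*(2*P) = 2*P*(15 + P))
o(H(4))*74 = (2*(-20 + 4)*(15 + (-20 + 4)))*74 = (2*(-16)*(15 - 16))*74 = (2*(-16)*(-1))*74 = 32*74 = 2368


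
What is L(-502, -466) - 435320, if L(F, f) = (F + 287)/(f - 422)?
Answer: -386563945/888 ≈ -4.3532e+5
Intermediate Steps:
L(F, f) = (287 + F)/(-422 + f)
L(-502, -466) - 435320 = (287 - 502)/(-422 - 466) - 435320 = -215/(-888) - 435320 = -1/888*(-215) - 435320 = 215/888 - 435320 = -386563945/888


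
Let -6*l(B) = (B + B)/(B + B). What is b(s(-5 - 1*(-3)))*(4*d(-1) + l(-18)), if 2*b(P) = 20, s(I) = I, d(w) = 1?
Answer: 115/3 ≈ 38.333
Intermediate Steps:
l(B) = -⅙ (l(B) = -(B + B)/(6*(B + B)) = -2*B/(6*(2*B)) = -2*B*1/(2*B)/6 = -⅙*1 = -⅙)
b(P) = 10 (b(P) = (½)*20 = 10)
b(s(-5 - 1*(-3)))*(4*d(-1) + l(-18)) = 10*(4*1 - ⅙) = 10*(4 - ⅙) = 10*(23/6) = 115/3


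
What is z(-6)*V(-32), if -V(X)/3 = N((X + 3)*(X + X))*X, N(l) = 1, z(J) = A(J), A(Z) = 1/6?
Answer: 16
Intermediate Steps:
A(Z) = 1/6
z(J) = 1/6
V(X) = -3*X
z(-6)*V(-32) = (-3*(-32))/6 = (1/6)*96 = 16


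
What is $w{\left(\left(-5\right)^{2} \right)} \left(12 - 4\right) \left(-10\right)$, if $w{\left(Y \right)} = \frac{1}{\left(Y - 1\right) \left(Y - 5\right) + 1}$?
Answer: $- \frac{80}{481} \approx -0.16632$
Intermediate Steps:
$w{\left(Y \right)} = \frac{1}{1 + \left(-1 + Y\right) \left(-5 + Y\right)}$ ($w{\left(Y \right)} = \frac{1}{\left(-1 + Y\right) \left(-5 + Y\right) + 1} = \frac{1}{1 + \left(-1 + Y\right) \left(-5 + Y\right)}$)
$w{\left(\left(-5\right)^{2} \right)} \left(12 - 4\right) \left(-10\right) = \frac{\left(12 - 4\right) \left(-10\right)}{6 + \left(\left(-5\right)^{2}\right)^{2} - 6 \left(-5\right)^{2}} = \frac{8 \left(-10\right)}{6 + 25^{2} - 150} = \frac{1}{6 + 625 - 150} \left(-80\right) = \frac{1}{481} \left(-80\right) = - \frac{80}{481}$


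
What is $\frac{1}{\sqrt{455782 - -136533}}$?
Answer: $\frac{\sqrt{592315}}{592315} \approx 0.0012993$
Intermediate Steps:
$\frac{1}{\sqrt{455782 - -136533}} = \frac{1}{\sqrt{455782 + 136533}} = \frac{1}{\sqrt{592315}} = \frac{\sqrt{592315}}{592315}$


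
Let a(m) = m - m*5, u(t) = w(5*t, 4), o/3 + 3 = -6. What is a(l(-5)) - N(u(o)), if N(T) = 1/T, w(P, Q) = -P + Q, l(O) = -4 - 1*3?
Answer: 3891/139 ≈ 27.993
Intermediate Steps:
o = -27 (o = -9 + 3*(-6) = -9 - 18 = -27)
l(O) = -7 (l(O) = -4 - 3 = -7)
w(P, Q) = Q - P
u(t) = 4 - 5*t
a(m) = -4*m (a(m) = m - 5*m = -4*m)
a(l(-5)) - N(u(o)) = -4*(-7) - 1/(4 - 5*(-27)) = 28 - 1/(4 + 135) = 28 - 1/139 = 3891/139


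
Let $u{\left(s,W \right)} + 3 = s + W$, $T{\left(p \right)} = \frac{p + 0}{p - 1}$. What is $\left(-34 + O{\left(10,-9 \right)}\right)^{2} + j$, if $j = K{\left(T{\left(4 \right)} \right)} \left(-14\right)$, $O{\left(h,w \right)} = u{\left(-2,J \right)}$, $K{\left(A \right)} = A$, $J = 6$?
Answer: $\frac{3211}{3} \approx 1070.3$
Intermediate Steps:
$T{\left(p \right)} = \frac{p}{-1 + p}$
$u{\left(s,W \right)} = -3 + W + s$ ($u{\left(s,W \right)} = -3 + \left(s + W\right) = -3 + \left(W + s\right) = -3 + W + s$)
$O{\left(h,w \right)} = 1$ ($O{\left(h,w \right)} = -3 + 6 - 2 = 1$)
$j = - \frac{56}{3}$ ($j = \frac{4}{-1 + 4} \left(-14\right) = \frac{4}{3} \left(-14\right) = - \frac{56}{3} \approx -18.667$)
$\left(-34 + O{\left(10,-9 \right)}\right)^{2} + j = \left(-34 + 1\right)^{2} - \frac{56}{3} = \left(-33\right)^{2} - \frac{56}{3} = 1089 - \frac{56}{3} = \frac{3211}{3}$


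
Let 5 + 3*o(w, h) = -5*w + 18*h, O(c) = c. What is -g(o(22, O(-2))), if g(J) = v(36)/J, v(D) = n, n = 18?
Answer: 54/151 ≈ 0.35762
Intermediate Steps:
o(w, h) = -5/3 + 6*h - 5*w/3 (o(w, h) = -5/3 + (-5*w + 18*h)/3 = -5/3 + (6*h - 5*w/3) = -5/3 + 6*h - 5*w/3)
v(D) = 18
g(J) = 18/J
-g(o(22, O(-2))) = -18/(-5/3 + 6*(-2) - 5/3*22) = -18/(-5/3 - 12 - 110/3) = -18/(-151/3) = -18*(-3)/151 = -1*(-54/151) = 54/151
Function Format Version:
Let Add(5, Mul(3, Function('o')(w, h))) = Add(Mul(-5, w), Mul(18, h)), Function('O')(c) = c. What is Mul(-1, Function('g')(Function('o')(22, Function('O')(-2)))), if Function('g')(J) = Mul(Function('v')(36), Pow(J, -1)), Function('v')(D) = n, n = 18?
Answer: Rational(54, 151) ≈ 0.35762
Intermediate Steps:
Function('o')(w, h) = Add(Rational(-5, 3), Mul(6, h), Mul(Rational(-5, 3), w)) (Function('o')(w, h) = Add(Rational(-5, 3), Mul(Rational(1, 3), Add(Mul(-5, w), Mul(18, h)))) = Add(Rational(-5, 3), Add(Mul(6, h), Mul(Rational(-5, 3), w))) = Add(Rational(-5, 3), Mul(6, h), Mul(Rational(-5, 3), w)))
Function('v')(D) = 18
Function('g')(J) = Mul(18, Pow(J, -1))
Mul(-1, Function('g')(Function('o')(22, Function('O')(-2)))) = Mul(-1, Mul(18, Pow(Add(Rational(-5, 3), Mul(6, -2), Mul(Rational(-5, 3), 22)), -1))) = Mul(-1, Mul(18, Pow(Add(Rational(-5, 3), -12, Rational(-110, 3)), -1))) = Mul(-1, Mul(18, Pow(Rational(-151, 3), -1))) = Mul(-1, Mul(18, Rational(-3, 151))) = Mul(-1, Rational(-54, 151)) = Rational(54, 151)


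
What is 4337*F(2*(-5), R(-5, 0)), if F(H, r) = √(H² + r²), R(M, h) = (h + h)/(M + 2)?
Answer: 43370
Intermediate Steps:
R(M, h) = 2*h/(2 + M) (R(M, h) = (2*h)/(2 + M) = 2*h/(2 + M))
4337*F(2*(-5), R(-5, 0)) = 4337*√((2*(-5))² + (2*0/(2 - 5))²) = 4337*√((-10)² + (2*0/(-3))²) = 4337*√(100 + (2*0*(-⅓))²) = 4337*√(100 + 0²) = 4337*√(100 + 0) = 4337*√100 = 4337*10 = 43370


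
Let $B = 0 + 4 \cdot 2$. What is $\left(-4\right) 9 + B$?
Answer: $-28$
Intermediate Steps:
$B = 8$ ($B = 0 + 8 = 8$)
$\left(-4\right) 9 + B = \left(-4\right) 9 + 8 = -36 + 8 = -28$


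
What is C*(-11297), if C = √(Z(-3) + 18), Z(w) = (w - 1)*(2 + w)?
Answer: -11297*√22 ≈ -52988.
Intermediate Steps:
Z(w) = (-1 + w)*(2 + w)
C = √22 (C = √((-2 - 3 + (-3)²) + 18) = √((-2 - 3 + 9) + 18) = √(4 + 18) = √22 ≈ 4.6904)
C*(-11297) = √22*(-11297) = -11297*√22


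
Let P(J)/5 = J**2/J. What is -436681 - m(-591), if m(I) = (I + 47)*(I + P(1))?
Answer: -755465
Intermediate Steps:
P(J) = 5*J (P(J) = 5*(J**2/J) = 5*J)
m(I) = (5 + I)*(47 + I) (m(I) = (I + 47)*(I + 5*1) = (47 + I)*(I + 5) = (47 + I)*(5 + I) = (5 + I)*(47 + I))
-436681 - m(-591) = -436681 - (235 + (-591)**2 + 52*(-591)) = -436681 - (235 + 349281 - 30732) = -436681 - 1*318784 = -436681 - 318784 = -755465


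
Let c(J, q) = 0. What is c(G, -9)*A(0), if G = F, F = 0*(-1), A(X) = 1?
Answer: 0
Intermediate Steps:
F = 0
G = 0
c(G, -9)*A(0) = 0*1 = 0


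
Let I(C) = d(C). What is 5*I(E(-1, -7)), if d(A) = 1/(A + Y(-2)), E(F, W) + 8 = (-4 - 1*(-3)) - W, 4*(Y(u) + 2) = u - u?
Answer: -5/4 ≈ -1.2500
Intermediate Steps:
Y(u) = -2 (Y(u) = -2 + (u - u)/4 = -2 + (¼)*0 = -2 + 0 = -2)
E(F, W) = -9 - W (E(F, W) = -8 + ((-4 - 1*(-3)) - W) = -8 + ((-4 + 3) - W) = -8 + (-1 - W) = -9 - W)
d(A) = 1/(-2 + A) (d(A) = 1/(A - 2) = 1/(-2 + A))
I(C) = 1/(-2 + C)
5*I(E(-1, -7)) = 5/(-2 + (-9 - 1*(-7))) = 5/(-2 + (-9 + 7)) = 5/(-2 - 2) = 5/(-4) = 5*(-¼) = -5/4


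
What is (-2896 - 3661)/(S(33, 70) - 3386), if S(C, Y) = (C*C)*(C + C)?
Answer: -6557/68488 ≈ -0.095739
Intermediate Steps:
S(C, Y) = 2*C³ (S(C, Y) = C²*(2*C) = 2*C³)
(-2896 - 3661)/(S(33, 70) - 3386) = (-2896 - 3661)/(2*33³ - 3386) = -6557/(2*35937 - 3386) = -6557/(71874 - 3386) = -6557/68488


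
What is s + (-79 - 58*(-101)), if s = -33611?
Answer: -27832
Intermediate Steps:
s + (-79 - 58*(-101)) = -33611 + (-79 - 58*(-101)) = -33611 + (-79 + 5858) = -33611 + 5779 = -27832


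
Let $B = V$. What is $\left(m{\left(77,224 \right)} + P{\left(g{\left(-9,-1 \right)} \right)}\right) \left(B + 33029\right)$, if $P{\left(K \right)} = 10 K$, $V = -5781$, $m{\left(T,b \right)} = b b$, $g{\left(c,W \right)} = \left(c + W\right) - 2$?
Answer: $1363925888$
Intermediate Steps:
$g{\left(c,W \right)} = -2 + W + c$ ($g{\left(c,W \right)} = \left(W + c\right) - 2 = -2 + W + c$)
$m{\left(T,b \right)} = b^{2}$
$B = -5781$
$\left(m{\left(77,224 \right)} + P{\left(g{\left(-9,-1 \right)} \right)}\right) \left(B + 33029\right) = \left(224^{2} + 10 \left(-2 - 1 - 9\right)\right) \left(-5781 + 33029\right) = \left(50176 + 10 \left(-12\right)\right) 27248 = \left(50176 - 120\right) 27248 = 50056 \cdot 27248 = 1363925888$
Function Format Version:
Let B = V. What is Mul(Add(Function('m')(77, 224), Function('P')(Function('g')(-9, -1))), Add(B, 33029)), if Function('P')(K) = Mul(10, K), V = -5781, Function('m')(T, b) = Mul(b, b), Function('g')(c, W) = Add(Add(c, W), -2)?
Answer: 1363925888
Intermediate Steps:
Function('g')(c, W) = Add(-2, W, c) (Function('g')(c, W) = Add(Add(W, c), -2) = Add(-2, W, c))
Function('m')(T, b) = Pow(b, 2)
B = -5781
Mul(Add(Function('m')(77, 224), Function('P')(Function('g')(-9, -1))), Add(B, 33029)) = Mul(Add(Pow(224, 2), Mul(10, Add(-2, -1, -9))), Add(-5781, 33029)) = Mul(Add(50176, Mul(10, -12)), 27248) = Mul(Add(50176, -120), 27248) = Mul(50056, 27248) = 1363925888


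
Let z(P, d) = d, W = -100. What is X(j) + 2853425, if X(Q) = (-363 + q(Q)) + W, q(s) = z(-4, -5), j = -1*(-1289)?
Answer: 2852957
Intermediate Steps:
j = 1289
q(s) = -5
X(Q) = -468 (X(Q) = (-363 - 5) - 100 = -368 - 100 = -468)
X(j) + 2853425 = -468 + 2853425 = 2852957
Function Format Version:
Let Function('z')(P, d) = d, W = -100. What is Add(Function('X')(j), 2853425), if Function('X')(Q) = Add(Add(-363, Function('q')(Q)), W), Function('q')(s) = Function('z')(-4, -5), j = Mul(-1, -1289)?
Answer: 2852957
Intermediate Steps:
j = 1289
Function('q')(s) = -5
Function('X')(Q) = -468 (Function('X')(Q) = Add(Add(-363, -5), -100) = Add(-368, -100) = -468)
Add(Function('X')(j), 2853425) = Add(-468, 2853425) = 2852957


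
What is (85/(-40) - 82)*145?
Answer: -97585/8 ≈ -12198.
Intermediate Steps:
(85/(-40) - 82)*145 = (85*(-1/40) - 82)*145 = (-17/8 - 82)*145 = -673/8*145 = -97585/8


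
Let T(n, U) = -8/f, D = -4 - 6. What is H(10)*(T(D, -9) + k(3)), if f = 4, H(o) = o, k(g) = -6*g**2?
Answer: -560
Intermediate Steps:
D = -10
T(n, U) = -2 (T(n, U) = -8/4 = -8*1/4 = -2)
H(10)*(T(D, -9) + k(3)) = 10*(-2 - 6*3**2) = 10*(-2 - 6*9) = 10*(-2 - 54) = 10*(-56) = -560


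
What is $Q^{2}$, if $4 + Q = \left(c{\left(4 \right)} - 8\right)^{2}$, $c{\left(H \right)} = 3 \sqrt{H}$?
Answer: $0$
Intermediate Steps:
$Q = 0$ ($Q = -4 + \left(3 \sqrt{4} - 8\right)^{2} = -4 + \left(3 \cdot 2 - 8\right)^{2} = -4 + \left(6 - 8\right)^{2} = -4 + \left(-2\right)^{2} = -4 + 4 = 0$)
$Q^{2} = 0^{2} = 0$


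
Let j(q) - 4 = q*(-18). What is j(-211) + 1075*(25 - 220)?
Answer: -205823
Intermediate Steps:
j(q) = 4 - 18*q (j(q) = 4 + q*(-18) = 4 - 18*q)
j(-211) + 1075*(25 - 220) = (4 - 18*(-211)) + 1075*(25 - 220) = (4 + 3798) + 1075*(-195) = 3802 - 209625 = -205823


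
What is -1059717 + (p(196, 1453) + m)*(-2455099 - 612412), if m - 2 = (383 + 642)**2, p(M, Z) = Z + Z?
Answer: -3231725126080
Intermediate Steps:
p(M, Z) = 2*Z
m = 1050627 (m = 2 + (383 + 642)**2 = 2 + 1025**2 = 2 + 1050625 = 1050627)
-1059717 + (p(196, 1453) + m)*(-2455099 - 612412) = -1059717 + (2*1453 + 1050627)*(-2455099 - 612412) = -1059717 + (2906 + 1050627)*(-3067511) = -1059717 + 1053533*(-3067511) = -1059717 - 3231724066363 = -3231725126080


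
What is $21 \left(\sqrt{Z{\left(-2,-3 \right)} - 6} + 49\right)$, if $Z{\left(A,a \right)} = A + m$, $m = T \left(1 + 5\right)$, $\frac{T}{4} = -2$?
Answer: $1029 + 42 i \sqrt{14} \approx 1029.0 + 157.15 i$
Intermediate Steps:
$T = -8$ ($T = 4 \left(-2\right) = -8$)
$m = -48$ ($m = - 8 \left(1 + 5\right) = \left(-8\right) 6 = -48$)
$Z{\left(A,a \right)} = -48 + A$ ($Z{\left(A,a \right)} = A - 48 = -48 + A$)
$21 \left(\sqrt{Z{\left(-2,-3 \right)} - 6} + 49\right) = 21 \left(\sqrt{\left(-48 - 2\right) - 6} + 49\right) = 21 \left(\sqrt{-50 - 6} + 49\right) = 21 \left(\sqrt{-56} + 49\right) = 21 \left(2 i \sqrt{14} + 49\right) = 21 \left(49 + 2 i \sqrt{14}\right) = 1029 + 42 i \sqrt{14}$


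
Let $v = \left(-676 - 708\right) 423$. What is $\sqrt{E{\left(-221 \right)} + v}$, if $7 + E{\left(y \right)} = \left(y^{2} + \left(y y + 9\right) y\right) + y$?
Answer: $i \sqrt{11332669} \approx 3366.4 i$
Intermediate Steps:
$v = -585432$ ($v = \left(-1384\right) 423 = -585432$)
$E{\left(y \right)} = -7 + y + y^{2} + y \left(9 + y^{2}\right)$ ($E{\left(y \right)} = -7 + \left(\left(y^{2} + \left(y y + 9\right) y\right) + y\right) = -7 + \left(\left(y^{2} + \left(y^{2} + 9\right) y\right) + y\right) = -7 + \left(\left(y^{2} + \left(9 + y^{2}\right) y\right) + y\right) = -7 + \left(\left(y^{2} + y \left(9 + y^{2}\right)\right) + y\right) = -7 + \left(y + y^{2} + y \left(9 + y^{2}\right)\right) = -7 + y + y^{2} + y \left(9 + y^{2}\right)$)
$\sqrt{E{\left(-221 \right)} + v} = \sqrt{\left(-7 + \left(-221\right)^{2} + \left(-221\right)^{3} + 10 \left(-221\right)\right) - 585432} = \sqrt{\left(-7 + 48841 - 10793861 - 2210\right) - 585432} = \sqrt{-10747237 - 585432} = \sqrt{-11332669} = i \sqrt{11332669}$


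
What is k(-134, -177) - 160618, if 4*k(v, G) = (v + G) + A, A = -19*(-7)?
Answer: -321325/2 ≈ -1.6066e+5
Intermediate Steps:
A = 133
k(v, G) = 133/4 + G/4 + v/4 (k(v, G) = ((v + G) + 133)/4 = ((G + v) + 133)/4 = (133 + G + v)/4 = 133/4 + G/4 + v/4)
k(-134, -177) - 160618 = (133/4 + (¼)*(-177) + (¼)*(-134)) - 160618 = (133/4 - 177/4 - 67/2) - 160618 = -89/2 - 160618 = -321325/2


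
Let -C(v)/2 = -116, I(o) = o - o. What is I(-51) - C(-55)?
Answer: -232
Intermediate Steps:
I(o) = 0
C(v) = 232 (C(v) = -2*(-116) = 232)
I(-51) - C(-55) = 0 - 1*232 = 0 - 232 = -232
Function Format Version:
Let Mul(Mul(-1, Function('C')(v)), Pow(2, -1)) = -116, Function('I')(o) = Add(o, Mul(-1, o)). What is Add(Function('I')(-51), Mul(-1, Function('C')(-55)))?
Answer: -232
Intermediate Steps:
Function('I')(o) = 0
Function('C')(v) = 232 (Function('C')(v) = Mul(-2, -116) = 232)
Add(Function('I')(-51), Mul(-1, Function('C')(-55))) = Add(0, Mul(-1, 232)) = Add(0, -232) = -232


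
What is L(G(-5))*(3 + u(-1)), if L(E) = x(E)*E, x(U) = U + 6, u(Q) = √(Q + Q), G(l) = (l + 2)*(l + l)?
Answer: 3240 + 1080*I*√2 ≈ 3240.0 + 1527.4*I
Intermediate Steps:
G(l) = 2*l*(2 + l) (G(l) = (2 + l)*(2*l) = 2*l*(2 + l))
u(Q) = √2*√Q (u(Q) = √(2*Q) = √2*√Q)
x(U) = 6 + U
L(E) = E*(6 + E) (L(E) = (6 + E)*E = E*(6 + E))
L(G(-5))*(3 + u(-1)) = ((2*(-5)*(2 - 5))*(6 + 2*(-5)*(2 - 5)))*(3 + √2*√(-1)) = ((2*(-5)*(-3))*(6 + 2*(-5)*(-3)))*(3 + √2*I) = (30*(6 + 30))*(3 + I*√2) = (30*36)*(3 + I*√2) = 1080*(3 + I*√2) = 3240 + 1080*I*√2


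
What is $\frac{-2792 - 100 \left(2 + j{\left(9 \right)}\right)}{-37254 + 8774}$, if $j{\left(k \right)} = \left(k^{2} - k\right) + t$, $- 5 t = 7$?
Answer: $\frac{2513}{7120} \approx 0.35295$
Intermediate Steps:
$t = - \frac{7}{5}$ ($t = \left(- \frac{1}{5}\right) 7 = - \frac{7}{5} \approx -1.4$)
$j{\left(k \right)} = - \frac{7}{5} + k^{2} - k$ ($j{\left(k \right)} = \left(k^{2} - k\right) - \frac{7}{5} = - \frac{7}{5} + k^{2} - k$)
$\frac{-2792 - 100 \left(2 + j{\left(9 \right)}\right)}{-37254 + 8774} = \frac{-2792 - 100 \left(2 - \left(\frac{52}{5} - 81\right)\right)}{-37254 + 8774} = \frac{-2792 - 100 \left(2 - - \frac{353}{5}\right)}{-28480} = \left(-2792 - 100 \left(2 + \frac{353}{5}\right)\right) \left(- \frac{1}{28480}\right) = \left(-2792 - 7260\right) \left(- \frac{1}{28480}\right) = \left(-10052\right) \left(- \frac{1}{28480}\right) = \frac{2513}{7120}$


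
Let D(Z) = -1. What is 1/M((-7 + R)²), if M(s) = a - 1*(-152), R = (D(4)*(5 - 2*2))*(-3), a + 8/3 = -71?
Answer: 3/235 ≈ 0.012766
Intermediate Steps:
a = -221/3 (a = -8/3 - 71 = -221/3 ≈ -73.667)
R = 3 (R = -(5 - 2*2)*(-3) = -(5 - 4)*(-3) = -1*1*(-3) = -1*(-3) = 3)
M(s) = 235/3 (M(s) = -221/3 - 1*(-152) = -221/3 + 152 = 235/3)
1/M((-7 + R)²) = 1/(235/3) = 3/235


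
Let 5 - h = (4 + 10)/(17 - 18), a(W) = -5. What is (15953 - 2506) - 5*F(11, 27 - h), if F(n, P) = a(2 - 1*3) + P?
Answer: 13432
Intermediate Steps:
h = 19 (h = 5 - (4 + 10)/(17 - 18) = 5 - 14/(-1) = 5 - 14*(-1) = 5 - 1*(-14) = 5 + 14 = 19)
F(n, P) = -5 + P
(15953 - 2506) - 5*F(11, 27 - h) = (15953 - 2506) - 5*(-5 + (27 - 1*19)) = 13447 - 5*(-5 + (27 - 19)) = 13447 - 5*(-5 + 8) = 13447 - 5*3 = 13447 - 15 = 13432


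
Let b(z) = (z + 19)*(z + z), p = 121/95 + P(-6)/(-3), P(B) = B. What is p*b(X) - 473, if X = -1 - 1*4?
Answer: -17695/19 ≈ -931.32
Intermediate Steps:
X = -5 (X = -1 - 4 = -5)
p = 311/95 (p = 121/95 - 6/(-3) = 121*(1/95) - 6*(-⅓) = 121/95 + 2 = 311/95 ≈ 3.2737)
b(z) = 2*z*(19 + z) (b(z) = (19 + z)*(2*z) = 2*z*(19 + z))
p*b(X) - 473 = 311*(2*(-5)*(19 - 5))/95 - 473 = 311*(2*(-5)*14)/95 - 473 = (311/95)*(-140) - 473 = -8708/19 - 473 = -17695/19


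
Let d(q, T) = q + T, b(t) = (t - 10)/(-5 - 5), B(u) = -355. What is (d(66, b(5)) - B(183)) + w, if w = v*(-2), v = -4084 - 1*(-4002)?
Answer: 1171/2 ≈ 585.50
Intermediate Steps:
v = -82 (v = -4084 + 4002 = -82)
b(t) = 1 - t/10 (b(t) = (-10 + t)/(-10) = (-10 + t)*(-1/10) = 1 - t/10)
d(q, T) = T + q
w = 164 (w = -82*(-2) = 164)
(d(66, b(5)) - B(183)) + w = (((1 - 1/10*5) + 66) - 1*(-355)) + 164 = (((1 - 1/2) + 66) + 355) + 164 = ((1/2 + 66) + 355) + 164 = (133/2 + 355) + 164 = 843/2 + 164 = 1171/2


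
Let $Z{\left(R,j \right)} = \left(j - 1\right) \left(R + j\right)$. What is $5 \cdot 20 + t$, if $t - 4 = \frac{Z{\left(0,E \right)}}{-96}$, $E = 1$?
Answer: $104$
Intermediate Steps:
$Z{\left(R,j \right)} = \left(-1 + j\right) \left(R + j\right)$
$t = 4$ ($t = 4 + \frac{1^{2} - 0 - 1 + 0 \cdot 1}{-96} = 4 + \left(1 + 0 - 1 + 0\right) \left(- \frac{1}{96}\right) = 4 + 0 \left(- \frac{1}{96}\right) = 4 + 0 = 4$)
$5 \cdot 20 + t = 5 \cdot 20 + 4 = 100 + 4 = 104$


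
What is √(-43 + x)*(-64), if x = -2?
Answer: -192*I*√5 ≈ -429.33*I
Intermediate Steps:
√(-43 + x)*(-64) = √(-43 - 2)*(-64) = √(-45)*(-64) = (3*I*√5)*(-64) = -192*I*√5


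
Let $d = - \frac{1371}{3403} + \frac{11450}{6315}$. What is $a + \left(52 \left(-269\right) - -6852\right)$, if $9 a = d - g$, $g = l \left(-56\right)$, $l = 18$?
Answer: $- \frac{271695611327}{38681901} \approx -7023.8$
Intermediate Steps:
$g = -1008$ ($g = 18 \left(-56\right) = -1008$)
$d = \frac{6061297}{4297989}$ ($d = \left(-1371\right) \frac{1}{3403} + 11450 \cdot \frac{1}{6315} = - \frac{1371}{3403} + \frac{2290}{1263} = \frac{6061297}{4297989} \approx 1.4103$)
$a = \frac{4338434209}{38681901}$ ($a = \frac{\frac{6061297}{4297989} - -1008}{9} = \frac{\frac{6061297}{4297989} + 1008}{9} = \frac{1}{9} \cdot \frac{4338434209}{4297989} = \frac{4338434209}{38681901} \approx 112.16$)
$a + \left(52 \left(-269\right) - -6852\right) = \frac{4338434209}{38681901} + \left(52 \left(-269\right) - -6852\right) = \frac{4338434209}{38681901} + \left(-13988 + 6852\right) = \frac{4338434209}{38681901} - 7136 = - \frac{271695611327}{38681901}$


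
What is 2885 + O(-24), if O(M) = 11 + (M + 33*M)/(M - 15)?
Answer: 37920/13 ≈ 2916.9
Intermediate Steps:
O(M) = 11 + 34*M/(-15 + M) (O(M) = 11 + (34*M)/(-15 + M) = 11 + 34*M/(-15 + M))
2885 + O(-24) = 2885 + 15*(-11 + 3*(-24))/(-15 - 24) = 2885 + 15*(-11 - 72)/(-39) = 2885 + 15*(-1/39)*(-83) = 2885 + 415/13 = 37920/13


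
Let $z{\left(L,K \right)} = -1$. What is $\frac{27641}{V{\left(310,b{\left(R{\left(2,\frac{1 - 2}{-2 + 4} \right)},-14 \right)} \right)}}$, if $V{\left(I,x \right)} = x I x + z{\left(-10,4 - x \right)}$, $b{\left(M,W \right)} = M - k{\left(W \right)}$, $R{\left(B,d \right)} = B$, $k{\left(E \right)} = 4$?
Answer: $\frac{27641}{1239} \approx 22.309$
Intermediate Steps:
$b{\left(M,W \right)} = -4 + M$ ($b{\left(M,W \right)} = M - 4 = -4 + M$)
$V{\left(I,x \right)} = -1 + I x^{2}$ ($V{\left(I,x \right)} = x I x - 1 = I x x - 1 = I x^{2} - 1 = -1 + I x^{2}$)
$\frac{27641}{V{\left(310,b{\left(R{\left(2,\frac{1 - 2}{-2 + 4} \right)},-14 \right)} \right)}} = \frac{27641}{-1 + 310 \left(-4 + 2\right)^{2}} = \frac{27641}{-1 + 310 \left(-2\right)^{2}} = \frac{27641}{-1 + 310 \cdot 4} = \frac{27641}{-1 + 1240} = \frac{27641}{1239}$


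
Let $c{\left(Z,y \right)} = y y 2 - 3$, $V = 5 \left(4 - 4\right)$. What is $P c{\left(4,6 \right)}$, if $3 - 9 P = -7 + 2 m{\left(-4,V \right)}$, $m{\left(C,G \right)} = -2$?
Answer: $\frac{322}{3} \approx 107.33$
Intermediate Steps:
$V = 0$ ($V = 5 \cdot 0 = 0$)
$c{\left(Z,y \right)} = -3 + 2 y^{2}$ ($c{\left(Z,y \right)} = y 2 y - 3 = 2 y^{2} - 3 = -3 + 2 y^{2}$)
$P = \frac{14}{9}$ ($P = \frac{1}{3} - \frac{-7 + 2 \left(-2\right)}{9} = \frac{1}{3} - \frac{-7 - 4}{9} = \frac{1}{3} - - \frac{11}{9} = \frac{1}{3} + \frac{11}{9} = \frac{14}{9} \approx 1.5556$)
$P c{\left(4,6 \right)} = \frac{14 \left(-3 + 2 \cdot 6^{2}\right)}{9} = \frac{14 \left(-3 + 2 \cdot 36\right)}{9} = \frac{14 \left(-3 + 72\right)}{9} = \frac{14}{9} \cdot 69 = \frac{322}{3}$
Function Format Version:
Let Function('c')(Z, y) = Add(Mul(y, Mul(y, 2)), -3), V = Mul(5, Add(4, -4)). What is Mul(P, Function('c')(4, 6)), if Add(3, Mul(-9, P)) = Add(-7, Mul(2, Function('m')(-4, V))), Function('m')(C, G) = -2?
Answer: Rational(322, 3) ≈ 107.33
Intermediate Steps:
V = 0 (V = Mul(5, 0) = 0)
Function('c')(Z, y) = Add(-3, Mul(2, Pow(y, 2))) (Function('c')(Z, y) = Add(Mul(y, Mul(2, y)), -3) = Add(Mul(2, Pow(y, 2)), -3) = Add(-3, Mul(2, Pow(y, 2))))
P = Rational(14, 9) (P = Add(Rational(1, 3), Mul(Rational(-1, 9), Add(-7, Mul(2, -2)))) = Add(Rational(1, 3), Mul(Rational(-1, 9), Add(-7, -4))) = Add(Rational(1, 3), Mul(Rational(-1, 9), -11)) = Add(Rational(1, 3), Rational(11, 9)) = Rational(14, 9) ≈ 1.5556)
Mul(P, Function('c')(4, 6)) = Mul(Rational(14, 9), Add(-3, Mul(2, Pow(6, 2)))) = Mul(Rational(14, 9), Add(-3, Mul(2, 36))) = Mul(Rational(14, 9), Add(-3, 72)) = Mul(Rational(14, 9), 69) = Rational(322, 3)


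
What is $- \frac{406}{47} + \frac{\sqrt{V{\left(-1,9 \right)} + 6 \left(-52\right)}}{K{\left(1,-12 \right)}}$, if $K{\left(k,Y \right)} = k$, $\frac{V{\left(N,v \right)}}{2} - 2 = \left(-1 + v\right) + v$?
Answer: $- \frac{406}{47} + i \sqrt{274} \approx -8.6383 + 16.553 i$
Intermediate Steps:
$V{\left(N,v \right)} = 2 + 4 v$ ($V{\left(N,v \right)} = 4 + 2 \left(\left(-1 + v\right) + v\right) = 4 + 2 \left(-1 + 2 v\right) = 4 + \left(-2 + 4 v\right) = 2 + 4 v$)
$- \frac{406}{47} + \frac{\sqrt{V{\left(-1,9 \right)} + 6 \left(-52\right)}}{K{\left(1,-12 \right)}} = - \frac{406}{47} + \frac{\sqrt{\left(2 + 4 \cdot 9\right) + 6 \left(-52\right)}}{1} = \left(-406\right) \frac{1}{47} + \sqrt{\left(2 + 36\right) - 312} \cdot 1 = - \frac{406}{47} + \sqrt{38 - 312} \cdot 1 = - \frac{406}{47} + \sqrt{-274} \cdot 1 = - \frac{406}{47} + i \sqrt{274} \cdot 1 = - \frac{406}{47} + i \sqrt{274}$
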